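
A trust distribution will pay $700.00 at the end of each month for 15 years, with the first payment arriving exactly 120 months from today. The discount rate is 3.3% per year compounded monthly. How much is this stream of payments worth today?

Ordinary annuity of 180 payments, first payment at period 120.
Periodic rate r = 0.033/12 per month; n is counted in months.
The ordinary-annuity PV formula values the stream one period before the first payment (period 119); discount that back 119 periods:
PV₀ = 700 × [1 − (1+r)^−180] / r × (1+r)^−119 = $71,600.93

$71,600.93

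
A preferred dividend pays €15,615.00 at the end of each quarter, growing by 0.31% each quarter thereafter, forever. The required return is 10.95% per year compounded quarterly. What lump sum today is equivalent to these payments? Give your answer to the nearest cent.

€643,254.38

Periodic rate r = 0.1095/4 per quarter.
Growing perpetuity (Gordon): PV = PMT₁ / (r − g) = 15,615 / (r − 0.0031) = €643,254.38.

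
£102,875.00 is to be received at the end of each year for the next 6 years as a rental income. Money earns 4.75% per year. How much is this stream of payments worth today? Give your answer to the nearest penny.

£526,362.60

This is an ordinary annuity: 6 payments of £102,875.00 at the end of each year.
Periodic rate r = 0.0475 per year.
PV = PMT × [(1 − (1+r)^−n)/r] = 102,875 × [1 − (1+r)^−6] / r = £526,362.60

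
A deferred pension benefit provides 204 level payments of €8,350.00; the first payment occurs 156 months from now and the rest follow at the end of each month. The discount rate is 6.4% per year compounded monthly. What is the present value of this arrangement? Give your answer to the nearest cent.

Ordinary annuity of 204 payments, first payment at period 156.
Periodic rate r = 0.064/12 per month; n is counted in months.
The ordinary-annuity PV formula values the stream one period before the first payment (period 155); discount that back 155 periods:
PV₀ = 8,350 × [1 − (1+r)^−204] / r × (1+r)^−155 = €454,539.39

€454,539.39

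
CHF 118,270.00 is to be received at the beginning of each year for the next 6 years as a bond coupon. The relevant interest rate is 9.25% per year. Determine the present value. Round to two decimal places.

CHF 575,330.42

This is an annuity due: 6 payments of CHF 118,270.00 at the beginning of each year.
Periodic rate r = 0.0925 per year.
PV = PMT × [(1 − (1+r)^−n)/r] × (1+r) = 118,270 × [1 − (1+r)^−6] / r × (1+r) = CHF 575,330.42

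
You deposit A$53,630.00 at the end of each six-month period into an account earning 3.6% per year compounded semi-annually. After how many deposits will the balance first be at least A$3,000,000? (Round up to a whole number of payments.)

40 payments

Periodic rate r = 0.036/2 per half-year; n is counted in half-years.
Ordinary annuity FV: 3,000,000 = 53,630 × [((1+r)^n − 1)/r].
(1+r)^n = 1 + 3,000,000 × r / 53,630, so n = ln(1 + 3,000,000·r/53,630) / ln(1+r) = 39.05.
Round up to a whole number of payments: n = 40.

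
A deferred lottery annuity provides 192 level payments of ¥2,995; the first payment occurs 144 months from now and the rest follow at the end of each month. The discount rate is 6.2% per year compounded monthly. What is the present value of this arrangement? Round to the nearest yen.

Ordinary annuity of 192 payments, first payment at period 144.
Periodic rate r = 0.062/12 per month; n is counted in months.
The ordinary-annuity PV formula values the stream one period before the first payment (period 143); discount that back 143 periods:
PV₀ = 2,995 × [1 − (1+r)^−192] / r × (1+r)^−143 = ¥174,281

¥174,281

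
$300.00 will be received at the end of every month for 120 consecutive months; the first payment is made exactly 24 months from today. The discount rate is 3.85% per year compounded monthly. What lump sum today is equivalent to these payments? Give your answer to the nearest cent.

$27,721.28

Ordinary annuity of 120 payments, first payment at period 24.
Periodic rate r = 0.0385/12 per month; n is counted in months.
The ordinary-annuity PV formula values the stream one period before the first payment (period 23); discount that back 23 periods:
PV₀ = 300 × [1 − (1+r)^−120] / r × (1+r)^−23 = $27,721.28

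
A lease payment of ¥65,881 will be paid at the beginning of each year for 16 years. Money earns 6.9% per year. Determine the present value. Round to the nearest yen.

This is an annuity due: 16 payments of ¥65,881 at the beginning of each year.
Periodic rate r = 0.069 per year.
PV = PMT × [(1 − (1+r)^−n)/r] × (1+r) = 65,881 × [1 − (1+r)^−16] / r × (1+r) = ¥669,728

¥669,728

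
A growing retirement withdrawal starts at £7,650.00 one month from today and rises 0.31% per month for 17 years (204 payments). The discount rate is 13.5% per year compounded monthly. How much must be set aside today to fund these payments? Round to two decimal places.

£758,520.42

Periodic rate r = 0.135/12 per month; n is counted in months.
Growing ordinary annuity: PV = PMT₁ × [1 − ((1+g)/(1+r))^n] / (r − g) = 7,650 × [1 − ((1+0.0031)/(1+r))^204] / (r − 0.0031) = £758,520.42.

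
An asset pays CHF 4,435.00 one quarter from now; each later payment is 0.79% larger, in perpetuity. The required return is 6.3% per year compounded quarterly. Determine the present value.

CHF 564,968.15

Periodic rate r = 0.063/4 per quarter.
Growing perpetuity (Gordon): PV = PMT₁ / (r − g) = 4,435 / (r − 0.0079) = CHF 564,968.15.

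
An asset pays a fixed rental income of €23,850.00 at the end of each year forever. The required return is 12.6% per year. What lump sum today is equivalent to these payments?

€189,285.71

Periodic rate r = 0.126 per year.
Level perpetuity: PV = PMT / r = 23,850 / (0.126) = €189,285.71.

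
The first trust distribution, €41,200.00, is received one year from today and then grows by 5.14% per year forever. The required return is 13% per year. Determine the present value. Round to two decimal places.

€524,173.03

Periodic rate r = 0.13 per year.
Growing perpetuity (Gordon): PV = PMT₁ / (r − g) = 41,200 / (r − 0.0514) = €524,173.03.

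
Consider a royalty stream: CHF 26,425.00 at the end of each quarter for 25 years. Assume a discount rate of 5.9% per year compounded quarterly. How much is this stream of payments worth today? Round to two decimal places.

This is an ordinary annuity: 100 payments of CHF 26,425.00 at the end of each quarter.
Periodic rate r = 0.059/4 per quarter; n is counted in quarters.
PV = PMT × [(1 − (1+r)^−n)/r] = 26,425 × [1 − (1+r)^−100] / r = CHF 1,377,223.47

CHF 1,377,223.47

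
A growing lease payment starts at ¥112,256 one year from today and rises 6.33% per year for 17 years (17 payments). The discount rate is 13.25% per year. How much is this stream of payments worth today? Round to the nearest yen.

¥1,066,801

Periodic rate r = 0.1325 per year.
Growing ordinary annuity: PV = PMT₁ × [1 − ((1+g)/(1+r))^n] / (r − g) = 112,256 × [1 − ((1+0.0633)/(1+r))^17] / (r − 0.0633) = ¥1,066,801.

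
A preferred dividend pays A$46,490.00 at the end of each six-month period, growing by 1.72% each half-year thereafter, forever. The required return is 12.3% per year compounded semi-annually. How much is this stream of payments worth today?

Periodic rate r = 0.123/2 per half-year.
Growing perpetuity (Gordon): PV = PMT₁ / (r − g) = 46,490 / (r − 0.0172) = A$1,049,435.67.

A$1,049,435.67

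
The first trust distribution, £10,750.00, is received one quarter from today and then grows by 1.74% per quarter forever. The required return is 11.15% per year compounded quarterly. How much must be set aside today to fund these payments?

£1,026,252.98

Periodic rate r = 0.1115/4 per quarter.
Growing perpetuity (Gordon): PV = PMT₁ / (r − g) = 10,750 / (r − 0.0174) = £1,026,252.98.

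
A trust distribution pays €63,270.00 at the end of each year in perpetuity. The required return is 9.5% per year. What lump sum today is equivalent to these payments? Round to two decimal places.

€666,000.00

Periodic rate r = 0.095 per year.
Level perpetuity: PV = PMT / r = 63,270 / (0.095) = €666,000.00.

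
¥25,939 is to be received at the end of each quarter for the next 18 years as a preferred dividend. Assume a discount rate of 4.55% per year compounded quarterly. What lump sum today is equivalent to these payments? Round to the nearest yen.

¥1,270,349

This is an ordinary annuity: 72 payments of ¥25,939 at the end of each quarter.
Periodic rate r = 0.0455/4 per quarter; n is counted in quarters.
PV = PMT × [(1 − (1+r)^−n)/r] = 25,939 × [1 − (1+r)^−72] / r = ¥1,270,349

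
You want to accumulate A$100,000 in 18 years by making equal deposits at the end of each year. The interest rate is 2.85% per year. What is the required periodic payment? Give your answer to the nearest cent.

Level ordinary annuity; solve FV = PMT × [((1+r)^n − 1)/r] for PMT.
Periodic rate r = 0.0285 per year.
With n = 18: PMT = 100,000 / ([((1+r)^n − 1)/r]) = A$4,328.98

A$4,328.98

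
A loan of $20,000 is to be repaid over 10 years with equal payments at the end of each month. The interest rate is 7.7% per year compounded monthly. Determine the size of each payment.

$239.50

Level ordinary annuity; solve PV = PMT × [(1 − (1+r)^−n)/r] for PMT.
Periodic rate r = 0.077/12 per month; n is counted in months.
With n = 120: PMT = 20,000 / ([(1 − (1+r)^−n)/r]) = $239.50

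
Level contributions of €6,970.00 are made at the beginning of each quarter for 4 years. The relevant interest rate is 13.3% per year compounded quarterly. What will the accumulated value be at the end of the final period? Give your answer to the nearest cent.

€148,944.47

This is an annuity due: 16 deposits of €6,970.00 at the beginning of each quarter.
Periodic rate r = 0.133/4 per quarter; n is counted in quarters.
FV = PMT × [((1+r)^n − 1)/r] × (1+r) = 6,970 × [(1+r)^16 − 1] / r × (1+r) = €148,944.47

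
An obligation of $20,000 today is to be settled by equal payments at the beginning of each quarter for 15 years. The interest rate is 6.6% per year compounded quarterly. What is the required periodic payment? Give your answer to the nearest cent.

$519.09

Level annuity due; solve PV = PMT × [(1 − (1+r)^−n)/r] × (1+r) for PMT.
Periodic rate r = 0.066/4 per quarter; n is counted in quarters.
With n = 60: PMT = 20,000 / ([(1 − (1+r)^−n)/r] × (1+r)) = $519.09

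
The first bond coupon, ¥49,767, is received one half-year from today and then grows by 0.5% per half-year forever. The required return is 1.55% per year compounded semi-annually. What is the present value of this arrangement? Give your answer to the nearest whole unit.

¥18,097,091

Periodic rate r = 0.0155/2 per half-year.
Growing perpetuity (Gordon): PV = PMT₁ / (r − g) = 49,767 / (r − 0.005) = ¥18,097,091.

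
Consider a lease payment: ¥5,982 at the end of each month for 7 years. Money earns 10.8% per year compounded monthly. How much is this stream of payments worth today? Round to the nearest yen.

This is an ordinary annuity: 84 payments of ¥5,982 at the end of each month.
Periodic rate r = 0.108/12 per month; n is counted in months.
PV = PMT × [(1 − (1+r)^−n)/r] = 5,982 × [1 − (1+r)^−84] / r = ¥351,521

¥351,521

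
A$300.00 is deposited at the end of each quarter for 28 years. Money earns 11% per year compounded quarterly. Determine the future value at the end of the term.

A$216,785.96

This is an ordinary annuity: 112 deposits of A$300.00 at the end of each quarter.
Periodic rate r = 0.11/4 per quarter; n is counted in quarters.
FV = PMT × [((1+r)^n − 1)/r] = 300 × [(1+r)^112 − 1] / r = A$216,785.96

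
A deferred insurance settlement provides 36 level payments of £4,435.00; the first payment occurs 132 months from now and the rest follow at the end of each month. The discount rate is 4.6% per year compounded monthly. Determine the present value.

Ordinary annuity of 36 payments, first payment at period 132.
Periodic rate r = 0.046/12 per month; n is counted in months.
The ordinary-annuity PV formula values the stream one period before the first payment (period 131); discount that back 131 periods:
PV₀ = 4,435 × [1 − (1+r)^−36] / r × (1+r)^−131 = £90,183.69

£90,183.69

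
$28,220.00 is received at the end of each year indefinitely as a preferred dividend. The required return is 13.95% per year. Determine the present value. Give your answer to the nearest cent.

Periodic rate r = 0.1395 per year.
Level perpetuity: PV = PMT / r = 28,220 / (0.1395) = $202,293.91.

$202,293.91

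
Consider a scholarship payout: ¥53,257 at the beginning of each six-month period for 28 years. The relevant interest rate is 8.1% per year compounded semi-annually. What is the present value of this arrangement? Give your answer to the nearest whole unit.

This is an annuity due: 56 payments of ¥53,257 at the beginning of each six-month period.
Periodic rate r = 0.081/2 per half-year; n is counted in half-years.
PV = PMT × [(1 − (1+r)^−n)/r] × (1+r) = 53,257 × [1 − (1+r)^−56] / r × (1+r) = ¥1,220,127

¥1,220,127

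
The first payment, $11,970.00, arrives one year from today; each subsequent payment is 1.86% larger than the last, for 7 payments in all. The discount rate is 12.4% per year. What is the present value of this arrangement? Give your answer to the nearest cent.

$56,562.08

Periodic rate r = 0.124 per year.
Growing ordinary annuity: PV = PMT₁ × [1 − ((1+g)/(1+r))^n] / (r − g) = 11,970 × [1 − ((1+0.0186)/(1+r))^7] / (r − 0.0186) = $56,562.08.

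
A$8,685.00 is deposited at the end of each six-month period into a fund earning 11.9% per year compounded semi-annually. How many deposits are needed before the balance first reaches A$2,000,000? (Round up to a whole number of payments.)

47 payments

Periodic rate r = 0.119/2 per half-year; n is counted in half-years.
Ordinary annuity FV: 2,000,000 = 8,685 × [((1+r)^n − 1)/r].
(1+r)^n = 1 + 2,000,000 × r / 8,685, so n = ln(1 + 2,000,000·r/8,685) / ln(1+r) = 46.51.
Round up to a whole number of payments: n = 47.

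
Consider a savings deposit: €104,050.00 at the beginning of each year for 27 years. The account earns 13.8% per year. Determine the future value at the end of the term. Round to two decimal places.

This is an annuity due: 27 deposits of €104,050.00 at the beginning of each year.
Periodic rate r = 0.138 per year.
FV = PMT × [((1+r)^n − 1)/r] × (1+r) = 104,050 × [(1+r)^27 − 1] / r × (1+r) = €27,283,405.74

€27,283,405.74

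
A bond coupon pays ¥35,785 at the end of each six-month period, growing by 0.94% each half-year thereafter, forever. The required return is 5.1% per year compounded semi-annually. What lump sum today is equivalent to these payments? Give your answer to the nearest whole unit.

¥2,222,671

Periodic rate r = 0.051/2 per half-year.
Growing perpetuity (Gordon): PV = PMT₁ / (r − g) = 35,785 / (r − 0.0094) = ¥2,222,671.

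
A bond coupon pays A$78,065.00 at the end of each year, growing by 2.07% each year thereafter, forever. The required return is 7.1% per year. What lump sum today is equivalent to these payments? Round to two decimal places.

A$1,551,988.07

Periodic rate r = 0.071 per year.
Growing perpetuity (Gordon): PV = PMT₁ / (r − g) = 78,065 / (r − 0.0207) = A$1,551,988.07.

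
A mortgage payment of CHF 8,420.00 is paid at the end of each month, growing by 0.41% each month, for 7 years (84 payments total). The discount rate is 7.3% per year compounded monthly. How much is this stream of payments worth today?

CHF 648,469.32

Periodic rate r = 0.073/12 per month; n is counted in months.
Growing ordinary annuity: PV = PMT₁ × [1 − ((1+g)/(1+r))^n] / (r − g) = 8,420 × [1 − ((1+0.0041)/(1+r))^84] / (r − 0.0041) = CHF 648,469.32.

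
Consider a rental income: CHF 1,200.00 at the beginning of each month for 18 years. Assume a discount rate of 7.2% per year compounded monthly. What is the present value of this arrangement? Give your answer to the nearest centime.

This is an annuity due: 216 payments of CHF 1,200.00 at the beginning of each month.
Periodic rate r = 0.072/12 per month; n is counted in months.
PV = PMT × [(1 − (1+r)^−n)/r] × (1+r) = 1,200 × [1 − (1+r)^−216] / r × (1+r) = CHF 145,933.22

CHF 145,933.22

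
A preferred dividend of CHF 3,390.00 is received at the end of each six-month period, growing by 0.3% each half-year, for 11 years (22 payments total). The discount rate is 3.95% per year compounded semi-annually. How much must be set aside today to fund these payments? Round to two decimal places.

Periodic rate r = 0.0395/2 per half-year; n is counted in half-years.
Growing ordinary annuity: PV = PMT₁ × [1 − ((1+g)/(1+r))^n] / (r − g) = 3,390 × [1 − ((1+0.003)/(1+r))^22] / (r − 0.003) = CHF 61,801.53.

CHF 61,801.53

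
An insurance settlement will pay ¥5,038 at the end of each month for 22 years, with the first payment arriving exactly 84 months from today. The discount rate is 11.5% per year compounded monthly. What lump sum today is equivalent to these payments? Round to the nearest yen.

¥218,995

Ordinary annuity of 264 payments, first payment at period 84.
Periodic rate r = 0.115/12 per month; n is counted in months.
The ordinary-annuity PV formula values the stream one period before the first payment (period 83); discount that back 83 periods:
PV₀ = 5,038 × [1 − (1+r)^−264] / r × (1+r)^−83 = ¥218,995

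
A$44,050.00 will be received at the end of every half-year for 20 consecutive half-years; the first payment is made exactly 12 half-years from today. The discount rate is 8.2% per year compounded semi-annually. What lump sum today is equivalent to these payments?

Ordinary annuity of 20 payments, first payment at period 12.
Periodic rate r = 0.082/2 per half-year; n is counted in half-years.
The ordinary-annuity PV formula values the stream one period before the first payment (period 11); discount that back 11 periods:
PV₀ = 44,050 × [1 − (1+r)^−20] / r × (1+r)^−11 = A$381,399.78

A$381,399.78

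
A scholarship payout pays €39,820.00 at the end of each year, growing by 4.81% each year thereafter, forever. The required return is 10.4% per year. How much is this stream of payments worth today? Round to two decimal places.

Periodic rate r = 0.104 per year.
Growing perpetuity (Gordon): PV = PMT₁ / (r − g) = 39,820 / (r − 0.0481) = €712,343.47.

€712,343.47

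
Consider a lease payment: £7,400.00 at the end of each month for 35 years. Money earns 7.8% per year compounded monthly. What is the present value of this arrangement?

£1,063,553.04

This is an ordinary annuity: 420 payments of £7,400.00 at the end of each month.
Periodic rate r = 0.078/12 per month; n is counted in months.
PV = PMT × [(1 − (1+r)^−n)/r] = 7,400 × [1 − (1+r)^−420] / r = £1,063,553.04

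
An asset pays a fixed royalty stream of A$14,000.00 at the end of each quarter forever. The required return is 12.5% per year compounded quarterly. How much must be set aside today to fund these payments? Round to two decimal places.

A$448,000.00

Periodic rate r = 0.125/4 per quarter.
Level perpetuity: PV = PMT / r = 14,000 / (0.125/4) = A$448,000.00.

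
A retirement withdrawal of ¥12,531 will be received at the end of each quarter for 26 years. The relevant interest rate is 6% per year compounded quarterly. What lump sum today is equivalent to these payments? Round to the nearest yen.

¥657,807

This is an ordinary annuity: 104 payments of ¥12,531 at the end of each quarter.
Periodic rate r = 0.06/4 per quarter; n is counted in quarters.
PV = PMT × [(1 − (1+r)^−n)/r] = 12,531 × [1 − (1+r)^−104] / r = ¥657,807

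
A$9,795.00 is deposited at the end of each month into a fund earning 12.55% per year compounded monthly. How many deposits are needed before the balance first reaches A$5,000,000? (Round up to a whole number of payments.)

178 payments

Periodic rate r = 0.1255/12 per month; n is counted in months.
Ordinary annuity FV: 5,000,000 = 9,795 × [((1+r)^n − 1)/r].
(1+r)^n = 1 + 5,000,000 × r / 9,795, so n = ln(1 + 5,000,000·r/9,795) / ln(1+r) = 177.49.
Round up to a whole number of payments: n = 178.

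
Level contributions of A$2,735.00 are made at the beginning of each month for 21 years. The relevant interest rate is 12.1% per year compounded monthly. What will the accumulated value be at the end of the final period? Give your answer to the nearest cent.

A$3,159,438.89

This is an annuity due: 252 deposits of A$2,735.00 at the beginning of each month.
Periodic rate r = 0.121/12 per month; n is counted in months.
FV = PMT × [((1+r)^n − 1)/r] × (1+r) = 2,735 × [(1+r)^252 − 1] / r × (1+r) = A$3,159,438.89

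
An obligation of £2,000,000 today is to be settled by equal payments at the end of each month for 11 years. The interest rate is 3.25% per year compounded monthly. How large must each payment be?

£18,041.17

Level ordinary annuity; solve PV = PMT × [(1 − (1+r)^−n)/r] for PMT.
Periodic rate r = 0.0325/12 per month; n is counted in months.
With n = 132: PMT = 2,000,000 / ([(1 − (1+r)^−n)/r]) = £18,041.17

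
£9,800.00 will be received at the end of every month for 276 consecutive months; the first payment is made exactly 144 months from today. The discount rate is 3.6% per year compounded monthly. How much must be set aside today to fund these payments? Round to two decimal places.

Ordinary annuity of 276 payments, first payment at period 144.
Periodic rate r = 0.036/12 per month; n is counted in months.
The ordinary-annuity PV formula values the stream one period before the first payment (period 143); discount that back 143 periods:
PV₀ = 9,800 × [1 − (1+r)^−276] / r × (1+r)^−143 = £1,197,351.30

£1,197,351.30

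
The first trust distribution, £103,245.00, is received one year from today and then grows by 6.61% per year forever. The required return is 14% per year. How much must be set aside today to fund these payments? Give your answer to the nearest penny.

£1,397,090.66

Periodic rate r = 0.14 per year.
Growing perpetuity (Gordon): PV = PMT₁ / (r − g) = 103,245 / (r − 0.0661) = £1,397,090.66.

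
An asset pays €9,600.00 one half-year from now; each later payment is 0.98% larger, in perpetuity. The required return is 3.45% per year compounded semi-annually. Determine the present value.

Periodic rate r = 0.0345/2 per half-year.
Growing perpetuity (Gordon): PV = PMT₁ / (r − g) = 9,600 / (r − 0.0098) = €1,288,590.60.

€1,288,590.60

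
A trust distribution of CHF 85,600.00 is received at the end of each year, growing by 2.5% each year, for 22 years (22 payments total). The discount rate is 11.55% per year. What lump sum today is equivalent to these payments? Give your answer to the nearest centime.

Periodic rate r = 0.1155 per year.
Growing ordinary annuity: PV = PMT₁ × [1 − ((1+g)/(1+r))^n] / (r − g) = 85,600 × [1 − ((1+0.025)/(1+r))^22] / (r − 0.025) = CHF 798,821.74.

CHF 798,821.74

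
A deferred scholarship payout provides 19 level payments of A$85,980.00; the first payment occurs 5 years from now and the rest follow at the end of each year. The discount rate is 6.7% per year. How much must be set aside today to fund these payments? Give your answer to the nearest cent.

Ordinary annuity of 19 payments, first payment at period 5.
Periodic rate r = 0.067 per year.
The ordinary-annuity PV formula values the stream one period before the first payment (period 4); discount that back 4 periods:
PV₀ = 85,980 × [1 − (1+r)^−19] / r × (1+r)^−4 = A$701,305.22

A$701,305.22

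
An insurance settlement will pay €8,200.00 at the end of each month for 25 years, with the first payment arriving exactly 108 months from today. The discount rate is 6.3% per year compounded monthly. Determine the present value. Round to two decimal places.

€706,526.65

Ordinary annuity of 300 payments, first payment at period 108.
Periodic rate r = 0.063/12 per month; n is counted in months.
The ordinary-annuity PV formula values the stream one period before the first payment (period 107); discount that back 107 periods:
PV₀ = 8,200 × [1 − (1+r)^−300] / r × (1+r)^−107 = €706,526.65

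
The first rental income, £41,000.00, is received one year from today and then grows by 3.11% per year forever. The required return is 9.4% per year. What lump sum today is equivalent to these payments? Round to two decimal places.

£651,828.30

Periodic rate r = 0.094 per year.
Growing perpetuity (Gordon): PV = PMT₁ / (r − g) = 41,000 / (r − 0.0311) = £651,828.30.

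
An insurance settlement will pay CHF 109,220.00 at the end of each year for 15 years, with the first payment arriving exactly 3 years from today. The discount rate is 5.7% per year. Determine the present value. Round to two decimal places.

CHF 968,341.22

Ordinary annuity of 15 payments, first payment at period 3.
Periodic rate r = 0.057 per year.
The ordinary-annuity PV formula values the stream one period before the first payment (period 2); discount that back 2 periods:
PV₀ = 109,220 × [1 − (1+r)^−15] / r × (1+r)^−2 = CHF 968,341.22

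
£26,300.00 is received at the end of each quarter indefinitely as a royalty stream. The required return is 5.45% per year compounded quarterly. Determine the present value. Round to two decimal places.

Periodic rate r = 0.0545/4 per quarter.
Level perpetuity: PV = PMT / r = 26,300 / (0.0545/4) = £1,930,275.23.

£1,930,275.23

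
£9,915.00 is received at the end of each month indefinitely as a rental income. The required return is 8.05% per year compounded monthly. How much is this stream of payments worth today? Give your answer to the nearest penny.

£1,478,012.42

Periodic rate r = 0.0805/12 per month.
Level perpetuity: PV = PMT / r = 9,915 / (0.0805/12) = £1,478,012.42.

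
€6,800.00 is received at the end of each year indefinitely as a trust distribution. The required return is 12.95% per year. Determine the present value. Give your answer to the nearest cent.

Periodic rate r = 0.1295 per year.
Level perpetuity: PV = PMT / r = 6,800 / (0.1295) = €52,509.65.

€52,509.65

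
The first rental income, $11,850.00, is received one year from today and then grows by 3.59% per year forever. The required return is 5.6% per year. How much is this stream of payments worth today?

$589,552.24

Periodic rate r = 0.056 per year.
Growing perpetuity (Gordon): PV = PMT₁ / (r − g) = 11,850 / (r − 0.0359) = $589,552.24.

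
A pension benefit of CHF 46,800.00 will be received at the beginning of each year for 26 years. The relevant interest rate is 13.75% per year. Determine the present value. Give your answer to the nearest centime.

CHF 373,575.56

This is an annuity due: 26 payments of CHF 46,800.00 at the beginning of each year.
Periodic rate r = 0.1375 per year.
PV = PMT × [(1 − (1+r)^−n)/r] × (1+r) = 46,800 × [1 − (1+r)^−26] / r × (1+r) = CHF 373,575.56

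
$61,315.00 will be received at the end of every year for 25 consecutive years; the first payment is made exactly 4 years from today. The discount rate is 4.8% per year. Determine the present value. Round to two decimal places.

Ordinary annuity of 25 payments, first payment at period 4.
Periodic rate r = 0.048 per year.
The ordinary-annuity PV formula values the stream one period before the first payment (period 3); discount that back 3 periods:
PV₀ = 61,315 × [1 − (1+r)^−25] / r × (1+r)^−3 = $766,068.37

$766,068.37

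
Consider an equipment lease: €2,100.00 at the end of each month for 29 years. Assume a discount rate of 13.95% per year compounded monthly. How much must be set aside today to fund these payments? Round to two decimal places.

This is an ordinary annuity: 348 payments of €2,100.00 at the end of each month.
Periodic rate r = 0.1395/12 per month; n is counted in months.
PV = PMT × [(1 − (1+r)^−n)/r] = 2,100 × [1 − (1+r)^−348] / r = €177,409.06

€177,409.06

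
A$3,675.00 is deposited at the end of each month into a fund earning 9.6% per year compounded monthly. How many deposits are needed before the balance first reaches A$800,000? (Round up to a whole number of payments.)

Periodic rate r = 0.096/12 per month; n is counted in months.
Ordinary annuity FV: 800,000 = 3,675 × [((1+r)^n − 1)/r].
(1+r)^n = 1 + 800,000 × r / 3,675, so n = ln(1 + 800,000·r/3,675) / ln(1+r) = 126.57.
Round up to a whole number of payments: n = 127.

127 payments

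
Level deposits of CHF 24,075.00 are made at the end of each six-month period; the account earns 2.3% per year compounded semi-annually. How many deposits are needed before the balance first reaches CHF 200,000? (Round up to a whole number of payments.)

Periodic rate r = 0.023/2 per half-year; n is counted in half-years.
Ordinary annuity FV: 200,000 = 24,075 × [((1+r)^n − 1)/r].
(1+r)^n = 1 + 200,000 × r / 24,075, so n = ln(1 + 200,000·r/24,075) / ln(1+r) = 7.98.
Round up to a whole number of payments: n = 8.

8 payments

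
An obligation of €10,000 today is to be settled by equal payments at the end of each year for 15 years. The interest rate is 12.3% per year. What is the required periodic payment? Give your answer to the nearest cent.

Level ordinary annuity; solve PV = PMT × [(1 − (1+r)^−n)/r] for PMT.
Periodic rate r = 0.123 per year.
With n = 15: PMT = 10,000 / ([(1 − (1+r)^−n)/r]) = €1,491.83

€1,491.83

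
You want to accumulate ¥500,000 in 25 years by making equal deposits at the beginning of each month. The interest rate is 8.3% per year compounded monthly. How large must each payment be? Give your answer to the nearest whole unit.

Level annuity due; solve FV = PMT × [((1+r)^n − 1)/r] × (1+r) for PMT.
Periodic rate r = 0.083/12 per month; n is counted in months.
With n = 300: PMT = 500,000 / ([((1+r)^n − 1)/r] × (1+r)) = ¥497

¥497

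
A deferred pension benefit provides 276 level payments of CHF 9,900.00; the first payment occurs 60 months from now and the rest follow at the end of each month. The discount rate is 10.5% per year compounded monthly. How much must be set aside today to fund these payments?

CHF 615,588.86

Ordinary annuity of 276 payments, first payment at period 60.
Periodic rate r = 0.105/12 per month; n is counted in months.
The ordinary-annuity PV formula values the stream one period before the first payment (period 59); discount that back 59 periods:
PV₀ = 9,900 × [1 − (1+r)^−276] / r × (1+r)^−59 = CHF 615,588.86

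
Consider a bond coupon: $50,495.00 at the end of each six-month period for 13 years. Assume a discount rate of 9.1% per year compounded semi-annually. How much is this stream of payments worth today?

$760,791.00

This is an ordinary annuity: 26 payments of $50,495.00 at the end of each six-month period.
Periodic rate r = 0.091/2 per half-year; n is counted in half-years.
PV = PMT × [(1 − (1+r)^−n)/r] = 50,495 × [1 − (1+r)^−26] / r = $760,791.00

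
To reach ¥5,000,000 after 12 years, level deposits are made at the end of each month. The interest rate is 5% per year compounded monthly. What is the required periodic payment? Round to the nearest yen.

Level ordinary annuity; solve FV = PMT × [((1+r)^n − 1)/r] for PMT.
Periodic rate r = 0.05/12 per month; n is counted in months.
With n = 144: PMT = 5,000,000 / ([((1+r)^n − 1)/r]) = ¥25,411

¥25,411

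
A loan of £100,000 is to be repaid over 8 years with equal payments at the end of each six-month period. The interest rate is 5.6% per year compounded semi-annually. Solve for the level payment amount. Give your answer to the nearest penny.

Level ordinary annuity; solve PV = PMT × [(1 − (1+r)^−n)/r] for PMT.
Periodic rate r = 0.056/2 per half-year; n is counted in half-years.
With n = 16: PMT = 100,000 / ([(1 − (1+r)^−n)/r]) = £7,839.86

£7,839.86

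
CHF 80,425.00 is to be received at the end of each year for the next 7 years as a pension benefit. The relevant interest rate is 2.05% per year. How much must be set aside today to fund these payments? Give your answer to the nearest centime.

This is an ordinary annuity: 7 payments of CHF 80,425.00 at the end of each year.
Periodic rate r = 0.0205 per year.
PV = PMT × [(1 − (1+r)^−n)/r] = 80,425 × [1 − (1+r)^−7] / r = CHF 519,510.93

CHF 519,510.93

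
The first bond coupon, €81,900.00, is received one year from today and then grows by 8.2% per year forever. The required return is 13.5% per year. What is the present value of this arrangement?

Periodic rate r = 0.135 per year.
Growing perpetuity (Gordon): PV = PMT₁ / (r − g) = 81,900 / (r − 0.082) = €1,545,283.02.

€1,545,283.02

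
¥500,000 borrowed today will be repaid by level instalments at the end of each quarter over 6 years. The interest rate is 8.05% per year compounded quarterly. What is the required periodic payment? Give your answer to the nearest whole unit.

Level ordinary annuity; solve PV = PMT × [(1 − (1+r)^−n)/r] for PMT.
Periodic rate r = 0.0805/4 per quarter; n is counted in quarters.
With n = 24: PMT = 500,000 / ([(1 − (1+r)^−n)/r]) = ¥26,473

¥26,473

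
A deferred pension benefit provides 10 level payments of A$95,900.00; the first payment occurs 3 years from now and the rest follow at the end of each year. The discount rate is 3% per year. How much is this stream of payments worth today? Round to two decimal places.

Ordinary annuity of 10 payments, first payment at period 3.
Periodic rate r = 0.03 per year.
The ordinary-annuity PV formula values the stream one period before the first payment (period 2); discount that back 2 periods:
PV₀ = 95,900 × [1 − (1+r)^−10] / r × (1+r)^−2 = A$771,087.24

A$771,087.24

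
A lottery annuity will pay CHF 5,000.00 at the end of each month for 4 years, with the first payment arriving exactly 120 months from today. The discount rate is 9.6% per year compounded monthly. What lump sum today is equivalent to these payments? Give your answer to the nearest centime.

Ordinary annuity of 48 payments, first payment at period 120.
Periodic rate r = 0.096/12 per month; n is counted in months.
The ordinary-annuity PV formula values the stream one period before the first payment (period 119); discount that back 119 periods:
PV₀ = 5,000 × [1 − (1+r)^−48] / r × (1+r)^−119 = CHF 76,960.46

CHF 76,960.46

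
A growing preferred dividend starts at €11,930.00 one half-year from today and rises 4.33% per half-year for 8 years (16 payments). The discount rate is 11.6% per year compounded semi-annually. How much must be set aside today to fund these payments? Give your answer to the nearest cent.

€162,781.20

Periodic rate r = 0.116/2 per half-year; n is counted in half-years.
Growing ordinary annuity: PV = PMT₁ × [1 − ((1+g)/(1+r))^n] / (r − g) = 11,930 × [1 − ((1+0.0433)/(1+r))^16] / (r − 0.0433) = €162,781.20.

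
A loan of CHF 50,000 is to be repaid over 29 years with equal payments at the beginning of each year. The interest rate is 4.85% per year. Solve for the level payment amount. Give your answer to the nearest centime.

Level annuity due; solve PV = PMT × [(1 − (1+r)^−n)/r] × (1+r) for PMT.
Periodic rate r = 0.0485 per year.
With n = 29: PMT = 50,000 / ([(1 − (1+r)^−n)/r] × (1+r)) = CHF 3,097.11

CHF 3,097.11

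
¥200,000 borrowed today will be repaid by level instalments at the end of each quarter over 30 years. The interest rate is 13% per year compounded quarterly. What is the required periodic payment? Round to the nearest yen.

Level ordinary annuity; solve PV = PMT × [(1 − (1+r)^−n)/r] for PMT.
Periodic rate r = 0.13/4 per quarter; n is counted in quarters.
With n = 120: PMT = 200,000 / ([(1 − (1+r)^−n)/r]) = ¥6,643

¥6,643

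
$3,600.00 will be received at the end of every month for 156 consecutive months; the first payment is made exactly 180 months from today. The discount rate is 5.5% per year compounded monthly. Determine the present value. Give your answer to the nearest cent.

Ordinary annuity of 156 payments, first payment at period 180.
Periodic rate r = 0.055/12 per month; n is counted in months.
The ordinary-annuity PV formula values the stream one period before the first payment (period 179); discount that back 179 periods:
PV₀ = 3,600 × [1 − (1+r)^−156] / r × (1+r)^−179 = $176,689.10

$176,689.10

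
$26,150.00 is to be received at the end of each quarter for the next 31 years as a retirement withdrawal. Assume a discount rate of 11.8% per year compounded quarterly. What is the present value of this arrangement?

This is an ordinary annuity: 124 payments of $26,150.00 at the end of each quarter.
Periodic rate r = 0.118/4 per quarter; n is counted in quarters.
PV = PMT × [(1 − (1+r)^−n)/r] = 26,150 × [1 − (1+r)^−124] / r = $862,342.61

$862,342.61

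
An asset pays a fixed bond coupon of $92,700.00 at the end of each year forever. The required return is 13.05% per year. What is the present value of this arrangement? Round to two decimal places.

Periodic rate r = 0.1305 per year.
Level perpetuity: PV = PMT / r = 92,700 / (0.1305) = $710,344.83.

$710,344.83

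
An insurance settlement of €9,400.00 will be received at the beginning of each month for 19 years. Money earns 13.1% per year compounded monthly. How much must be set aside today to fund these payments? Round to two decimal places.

€797,244.97

This is an annuity due: 228 payments of €9,400.00 at the beginning of each month.
Periodic rate r = 0.131/12 per month; n is counted in months.
PV = PMT × [(1 − (1+r)^−n)/r] × (1+r) = 9,400 × [1 − (1+r)^−228] / r × (1+r) = €797,244.97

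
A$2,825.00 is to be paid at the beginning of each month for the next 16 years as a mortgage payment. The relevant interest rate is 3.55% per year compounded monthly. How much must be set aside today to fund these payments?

A$414,580.38

This is an annuity due: 192 payments of A$2,825.00 at the beginning of each month.
Periodic rate r = 0.0355/12 per month; n is counted in months.
PV = PMT × [(1 − (1+r)^−n)/r] × (1+r) = 2,825 × [1 − (1+r)^−192] / r × (1+r) = A$414,580.38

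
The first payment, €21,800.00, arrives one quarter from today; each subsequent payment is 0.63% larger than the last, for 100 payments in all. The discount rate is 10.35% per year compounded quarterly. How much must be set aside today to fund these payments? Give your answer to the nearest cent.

€951,462.96

Periodic rate r = 0.1035/4 per quarter; n is counted in quarters.
Growing ordinary annuity: PV = PMT₁ × [1 − ((1+g)/(1+r))^n] / (r − g) = 21,800 × [1 − ((1+0.0063)/(1+r))^100] / (r − 0.0063) = €951,462.96.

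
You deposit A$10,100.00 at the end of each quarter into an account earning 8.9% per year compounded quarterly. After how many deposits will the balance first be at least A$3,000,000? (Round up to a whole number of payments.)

Periodic rate r = 0.089/4 per quarter; n is counted in quarters.
Ordinary annuity FV: 3,000,000 = 10,100 × [((1+r)^n − 1)/r].
(1+r)^n = 1 + 3,000,000 × r / 10,100, so n = ln(1 + 3,000,000·r/10,100) / ln(1+r) = 92.22.
Round up to a whole number of payments: n = 93.

93 payments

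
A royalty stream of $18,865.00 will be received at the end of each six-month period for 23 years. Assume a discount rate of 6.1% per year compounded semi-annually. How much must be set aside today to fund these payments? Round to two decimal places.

$463,232.57

This is an ordinary annuity: 46 payments of $18,865.00 at the end of each six-month period.
Periodic rate r = 0.061/2 per half-year; n is counted in half-years.
PV = PMT × [(1 − (1+r)^−n)/r] = 18,865 × [1 − (1+r)^−46] / r = $463,232.57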